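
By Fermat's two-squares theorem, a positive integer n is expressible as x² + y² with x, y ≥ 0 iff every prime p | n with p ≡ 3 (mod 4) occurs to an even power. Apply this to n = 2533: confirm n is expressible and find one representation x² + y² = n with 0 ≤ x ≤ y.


Step 1: Factor n = 2533 = 17 · 149.
Step 2: Check the mod-4 condition on each prime factor: 17 ≡ 1 (mod 4), exponent 1; 149 ≡ 1 (mod 4), exponent 1.
All primes ≡ 3 (mod 4) appear to even exponent (or don't appear), so by the two-squares theorem n IS expressible as a sum of two squares.
Step 3: Build a representation. Here n = 17 · 149 is a product of primes ≡ 1 (mod 4). Each prime p ≡ 1 (mod 4) is itself a sum of two squares; find a² by testing p − a² for a perfect square:
  17: 17 − 1² = 16 = 4² ⇒ 17 = 1² + 4².
  149: 149 − 1² = 148, 149 − 2² = 145, 149 − 3² = 140, 149 − 4² = 133, 149 − 5² = 124, 149 − 6² = 113, 149 − 7² = 100 = 10² ⇒ 149 = 7² + 10².
  Combine using the Brahmagupta–Fibonacci identity (a² + b²)(c² + d²) = (ac − bd)² + (ad + bc)² = (ac + bd)² + (ad − bc)²:
  17 · 149 = 2533: from (1² + 4²)(7² + 10²), take (1·7 − 4·10, 1·10 + 4·7) = (7 − 40, 10 + 28) = (-33, 38); dropping signs (only squares matter) gives (33, 38); check 33² + 38² = 1089 + 1444 = 2533 ✓.
Step 4: Order so x ≤ y and verify: 33² + 38² = 1089 + 1444 = 2533 = n. ✓

n = 2533 = 33² + 38² (one valid representation with x ≤ y).


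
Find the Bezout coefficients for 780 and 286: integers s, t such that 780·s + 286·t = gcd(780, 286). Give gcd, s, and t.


Euclidean algorithm on (780, 286) — divide until remainder is 0:
  780 = 2 · 286 + 208
  286 = 1 · 208 + 78
  208 = 2 · 78 + 52
  78 = 1 · 52 + 26
  52 = 2 · 26 + 0
gcd(780, 286) = 26.
Track Bezout coefficients alongside the remainders: start with r₀ = 780 = a·1 + b·0 (s = 1, t = 0) and r₁ = 286 = a·0 + b·1 (s = 0, t = 1); each new remainder r_{k+1} = r_{k-1} − q_k·r_k inherits s_{k+1} = s_{k-1} − q_k·s_k, t_{k+1} = t_{k-1} − q_k·t_k, so r_k = a·s_k + b·t_k at every step:
  q = 2: r = 208, s = 1 − 2·0 = 1, t = 0 − 2·1 = -2  (check: 780·1 + 286·(-2) = 208)
  q = 1: r = 78, s = 0 − 1·1 = -1, t = 1 − 1·(-2) = 3  (check: 780·(-1) + 286·3 = 78)
  q = 2: r = 52, s = 1 − 2·(-1) = 3, t = -2 − 2·3 = -8  (check: 780·3 + 286·(-8) = 52)
  q = 1: r = 26, s = -1 − 1·3 = -4, t = 3 − 1·(-8) = 11  (check: 780·(-4) + 286·11 = 26)
The row with r = 26 (the gcd) gives the Bezout coefficients s = -4, t = 11.
Result: 780 · (-4) + 286 · (11) = 26.

gcd(780, 286) = 26; s = -4, t = 11 (check: 780·(-4) + 286·11 = 26).


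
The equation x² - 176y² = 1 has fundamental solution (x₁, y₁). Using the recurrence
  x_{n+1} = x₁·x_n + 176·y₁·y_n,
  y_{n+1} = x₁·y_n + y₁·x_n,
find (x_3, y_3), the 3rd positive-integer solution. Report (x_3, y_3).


Step 1: Find the fundamental solution (x₁, y₁) of x² - 176y² = 1.
  Expand √176 as a continued fraction. a₀ = ⌊√176⌋ = 13; iterate m_{k+1} = d_k·a_k − m_k, d_{k+1} = (176 − m_{k+1}²)/d_k, a_{k+1} = ⌊(a₀ + m_{k+1})/d_{k+1}⌋ (starting m₀ = 0, d₀ = 1), with convergents p_k = a_k·p_{k-1} + p_{k-2}, q_k = a_k·q_{k-1} + q_{k-2} (p₋₁ = 1, q₋₁ = 0):
  k = 0: a₀ = 13; p₀/q₀ = 13/1; p₀² − 176·q₀² = 169 − 176 = -7.
  k = 1: m = 13, d = 7, a = ⌊(13 + 13)/7⌋ = 3; p/q = (3·13 + 1)/(3·1 + 0) = 40/3; p² − 176·q² = 1600 − 1584 = 16.
  k = 2: m = 8, d = 16, a = ⌊(13 + 8)/16⌋ = 1; p/q = (1·40 + 13)/(1·3 + 1) = 53/4; p² − 176·q² = 2809 − 2816 = -7.
  k = 3: m = 8, d = 7, a = ⌊(13 + 8)/7⌋ = 3; p/q = (3·53 + 40)/(3·4 + 3) = 199/15; p² − 176·q² = 39601 − 39600 = 1.
  The first convergent with p² − 176·q² = 1 gives the fundamental solution (x₁, y₁) = (199, 15).
Step 2: Apply the recurrence (x_{n+1}, y_{n+1}) = (x₁x_n + 176y₁y_n, x₁y_n + y₁x_n) repeatedly.
  From (x_1, y_1) = (199, 15): x_2 = 199·199 + 176·15·15 = 79201; y_2 = 199·15 + 15·199 = 5970.
  From (x_2, y_2) = (79201, 5970): x_3 = 199·79201 + 176·15·5970 = 31521799; y_3 = 199·5970 + 15·79201 = 2376045.
Step 3: Verify x_3² - 176·y_3² = 993623812196401 - 993623812196400 = 1 (should be 1). ✓

(x_1, y_1) = (199, 15); (x_3, y_3) = (31521799, 2376045).


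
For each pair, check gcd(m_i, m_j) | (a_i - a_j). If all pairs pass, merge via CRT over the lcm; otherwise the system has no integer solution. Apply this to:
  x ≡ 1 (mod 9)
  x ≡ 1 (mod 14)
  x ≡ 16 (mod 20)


Moduli 9, 14, 20 are not pairwise coprime, so CRT works modulo lcm(m_i) when all pairwise compatibility conditions hold.
Pairwise compatibility: gcd(m_i, m_j) must divide a_i - a_j for every pair.
Merge one congruence at a time:
  Start: x ≡ 1 (mod 9).
  Combine with x ≡ 1 (mod 14): gcd(9, 14) = 1; 1 - 1 = 0, which IS divisible by 1, so compatible.
    Write x = 1 + 9·t and substitute into x ≡ 1 (mod 14): 9·t ≡ 1 − 1 = 0 (mod 14).
    The inverse of 9 mod 14 is 11 (since 9·11 = 99 = 7·14 + 1), so t ≡ 11·0 = 0 ≡ 0 (mod 14).
    Then x = 1 + 9·0 = 1, valid modulo lcm(9, 14) = 126: x ≡ 1 (mod 126).
  Combine with x ≡ 16 (mod 20): gcd(126, 20) = 2, and 16 - 1 = 15 is NOT divisible by 2.
    ⇒ system is inconsistent (no integer solution).

No solution (the system is inconsistent).


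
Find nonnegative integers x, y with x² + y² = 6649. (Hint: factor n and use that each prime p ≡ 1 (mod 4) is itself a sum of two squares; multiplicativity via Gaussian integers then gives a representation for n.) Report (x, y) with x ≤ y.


Step 1: Factor n = 6649 = 61 · 109.
Step 2: Check the mod-4 condition on each prime factor: 61 ≡ 1 (mod 4), exponent 1; 109 ≡ 1 (mod 4), exponent 1.
All primes ≡ 3 (mod 4) appear to even exponent (or don't appear), so by the two-squares theorem n IS expressible as a sum of two squares.
Step 3: Build a representation. Here n = 61 · 109 is a product of primes ≡ 1 (mod 4). Each prime p ≡ 1 (mod 4) is itself a sum of two squares; find a² by testing p − a² for a perfect square:
  61: 61 − 1² = 60, 61 − 2² = 57, 61 − 3² = 52, 61 − 4² = 45, 61 − 5² = 36 = 6² ⇒ 61 = 5² + 6².
  109: 109 − 1² = 108, 109 − 2² = 105, 109 − 3² = 100 = 10² ⇒ 109 = 3² + 10².
  Combine using the Brahmagupta–Fibonacci identity (a² + b²)(c² + d²) = (ac − bd)² + (ad + bc)² = (ac + bd)² + (ad − bc)²:
  61 · 109 = 6649: from (5² + 6²)(3² + 10²), take (5·3 − 6·10, 5·10 + 6·3) = (15 − 60, 50 + 18) = (-45, 68); dropping signs (only squares matter) gives (45, 68); check 45² + 68² = 2025 + 4624 = 6649 ✓.
Step 4: Order so x ≤ y and verify: 45² + 68² = 2025 + 4624 = 6649 = n. ✓

n = 6649 = 45² + 68² (one valid representation with x ≤ y).


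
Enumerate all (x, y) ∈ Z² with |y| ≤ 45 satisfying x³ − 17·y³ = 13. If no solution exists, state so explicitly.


The equation is x³ - 17y³ = 13. For fixed y, x³ = 17·y³ + 13, so a solution requires the RHS to be a perfect cube.
Strategy: iterate y from -45 to 45, compute RHS = 17·y³ + 13, and check whether it is a (positive or negative) perfect cube.
Check small values of y:
  y = 0: RHS = 13 is not a perfect cube.
  y = 1: RHS = 30 is not a perfect cube.
  y = -1: RHS = -4 is not a perfect cube.
  y = 2: RHS = 149 is not a perfect cube.
  y = -2: RHS = -123 is not a perfect cube.
  y = 3: RHS = 472 is not a perfect cube.
  y = -3: RHS = -446 is not a perfect cube.
Continuing the search up to |y| = 45 finds no solutions either.
No (x, y) in the scanned range satisfies the equation.

No integer solutions with |y| ≤ 45.


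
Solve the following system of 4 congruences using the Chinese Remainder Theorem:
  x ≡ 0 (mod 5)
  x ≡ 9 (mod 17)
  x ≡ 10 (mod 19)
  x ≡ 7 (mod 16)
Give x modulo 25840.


Product of moduli M = 5 · 17 · 19 · 16 = 25840.
Merge one congruence at a time:
  Start: x ≡ 0 (mod 5).
  Combine with x ≡ 9 (mod 17); new modulus lcm = 85.
    Write x = 0 + 5·t and substitute into x ≡ 9 (mod 17): 5·t ≡ 9 − 0 = 9 (mod 17).
    The inverse of 5 mod 17 is 7 (since 5·7 = 35 = 2·17 + 1), so t ≡ 7·9 = 63 ≡ 12 (mod 17).
    Then x = 0 + 5·12 = 60, valid modulo lcm(5, 17) = 85: x ≡ 60 (mod 85).
  Combine with x ≡ 10 (mod 19); new modulus lcm = 1615.
    Write x = 60 + 85·t and substitute into x ≡ 10 (mod 19): 85·t ≡ 10 − 60 = -50 (mod 19).
    Reduce coefficients mod 19: 9·t ≡ 7 (mod 19).
    The inverse of 9 mod 19 is 17 (since 9·17 = 153 = 8·19 + 1), so t ≡ 17·7 = 119 ≡ 5 (mod 19).
    Then x = 60 + 85·5 = 485, valid modulo lcm(85, 19) = 1615: x ≡ 485 (mod 1615).
  Combine with x ≡ 7 (mod 16); new modulus lcm = 25840.
    Write x = 485 + 1615·t and substitute into x ≡ 7 (mod 16): 1615·t ≡ 7 − 485 = -478 (mod 16).
    Reduce coefficients mod 16: 15·t ≡ 2 (mod 16).
    The inverse of 15 mod 16 is 15 (since 15·15 = 225 = 14·16 + 1), so t ≡ 15·2 = 30 ≡ 14 (mod 16).
    Then x = 485 + 1615·14 = 23095, valid modulo lcm(1615, 16) = 25840: x ≡ 23095 (mod 25840).
Verify against each original: 23095 mod 5 = 0, 23095 mod 17 = 9, 23095 mod 19 = 10, 23095 mod 16 = 7.

x ≡ 23095 (mod 25840).


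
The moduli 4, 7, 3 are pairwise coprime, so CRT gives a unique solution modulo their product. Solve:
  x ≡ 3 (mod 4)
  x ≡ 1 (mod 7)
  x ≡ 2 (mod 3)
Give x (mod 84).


Moduli 4, 7, 3 are pairwise coprime; by CRT there is a unique solution modulo M = 4 · 7 · 3 = 84.
Solve pairwise, accumulating the modulus:
  Start with x ≡ 3 (mod 4).
  Combine with x ≡ 1 (mod 7): since gcd(4, 7) = 1, we get a unique residue mod 28.
    Write x = 3 + 4·t and substitute into x ≡ 1 (mod 7): 4·t ≡ 1 − 3 = -2 (mod 7).
    Reduce coefficients mod 7: 4·t ≡ 5 (mod 7).
    The inverse of 4 mod 7 is 2 (since 4·2 = 8 = 1·7 + 1), so t ≡ 2·5 = 10 ≡ 3 (mod 7).
    Then x = 3 + 4·3 = 15, valid modulo lcm(4, 7) = 28: x ≡ 15 (mod 28).
  Combine with x ≡ 2 (mod 3): since gcd(28, 3) = 1, we get a unique residue mod 84.
    Write x = 15 + 28·t and substitute into x ≡ 2 (mod 3): 28·t ≡ 2 − 15 = -13 (mod 3).
    Reduce coefficients mod 3: 1·t ≡ 2 (mod 3).
    So t ≡ 2 (mod 3).
    Then x = 15 + 28·2 = 71, valid modulo lcm(28, 3) = 84: x ≡ 71 (mod 84).
Verify: 71 mod 4 = 3 ✓, 71 mod 7 = 1 ✓, 71 mod 3 = 2 ✓.

x ≡ 71 (mod 84).


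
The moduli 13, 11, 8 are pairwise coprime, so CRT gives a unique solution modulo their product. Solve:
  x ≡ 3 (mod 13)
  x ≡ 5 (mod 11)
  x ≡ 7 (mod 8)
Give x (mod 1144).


Moduli 13, 11, 8 are pairwise coprime; by CRT there is a unique solution modulo M = 13 · 11 · 8 = 1144.
Solve pairwise, accumulating the modulus:
  Start with x ≡ 3 (mod 13).
  Combine with x ≡ 5 (mod 11): since gcd(13, 11) = 1, we get a unique residue mod 143.
    Write x = 3 + 13·t and substitute into x ≡ 5 (mod 11): 13·t ≡ 5 − 3 = 2 (mod 11).
    Reduce coefficients mod 11: 2·t ≡ 2 (mod 11).
    The inverse of 2 mod 11 is 6 (since 2·6 = 12 = 1·11 + 1), so t ≡ 6·2 = 12 ≡ 1 (mod 11).
    Then x = 3 + 13·1 = 16, valid modulo lcm(13, 11) = 143: x ≡ 16 (mod 143).
  Combine with x ≡ 7 (mod 8): since gcd(143, 8) = 1, we get a unique residue mod 1144.
    Write x = 16 + 143·t and substitute into x ≡ 7 (mod 8): 143·t ≡ 7 − 16 = -9 (mod 8).
    Reduce coefficients mod 8: 7·t ≡ 7 (mod 8).
    The inverse of 7 mod 8 is 7 (since 7·7 = 49 = 6·8 + 1), so t ≡ 7·7 = 49 ≡ 1 (mod 8).
    Then x = 16 + 143·1 = 159, valid modulo lcm(143, 8) = 1144: x ≡ 159 (mod 1144).
Verify: 159 mod 13 = 3 ✓, 159 mod 11 = 5 ✓, 159 mod 8 = 7 ✓.

x ≡ 159 (mod 1144).


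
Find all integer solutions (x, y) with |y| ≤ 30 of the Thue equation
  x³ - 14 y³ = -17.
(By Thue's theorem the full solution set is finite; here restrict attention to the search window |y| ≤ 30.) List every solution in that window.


The equation is x³ - 14y³ = -17. For fixed y, x³ = 14·y³ − 17, so a solution requires the RHS to be a perfect cube.
Strategy: iterate y from -30 to 30, compute RHS = 14·y³ − 17, and check whether it is a (positive or negative) perfect cube.
Check small values of y:
  y = 0: RHS = -17 is not a perfect cube.
  y = 1: RHS = -3 is not a perfect cube.
  y = -1: RHS = -31 is not a perfect cube.
  y = 2: RHS = 95 is not a perfect cube.
  y = -2: RHS = -129 is not a perfect cube.
  y = 3: RHS = 361 is not a perfect cube.
  y = -3: RHS = -395 is not a perfect cube.
Continuing the search up to |y| = 30 finds no solutions either.
No (x, y) in the scanned range satisfies the equation.

No integer solutions with |y| ≤ 30.


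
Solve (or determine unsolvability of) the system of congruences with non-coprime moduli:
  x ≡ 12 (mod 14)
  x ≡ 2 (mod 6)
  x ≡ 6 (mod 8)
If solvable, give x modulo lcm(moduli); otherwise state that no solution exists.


Moduli 14, 6, 8 are not pairwise coprime, so CRT works modulo lcm(m_i) when all pairwise compatibility conditions hold.
Pairwise compatibility: gcd(m_i, m_j) must divide a_i - a_j for every pair.
Merge one congruence at a time:
  Start: x ≡ 12 (mod 14).
  Combine with x ≡ 2 (mod 6): gcd(14, 6) = 2; 2 - 12 = -10, which IS divisible by 2, so compatible.
    Write x = 12 + 14·t and substitute into x ≡ 2 (mod 6): 14·t ≡ 2 − 12 = -10 (mod 6).
    Divide the congruence (and modulus) by g = 2: 7·t ≡ -5 (mod 3).
    Reduce coefficients mod 3: 1·t ≡ 1 (mod 3).
    So t ≡ 1 (mod 3).
    Then x = 12 + 14·1 = 26, valid modulo lcm(14, 6) = 42: x ≡ 26 (mod 42).
  Combine with x ≡ 6 (mod 8): gcd(42, 8) = 2; 6 - 26 = -20, which IS divisible by 2, so compatible.
    Write x = 26 + 42·t and substitute into x ≡ 6 (mod 8): 42·t ≡ 6 − 26 = -20 (mod 8).
    Divide the congruence (and modulus) by g = 2: 21·t ≡ -10 (mod 4).
    Reduce coefficients mod 4: 1·t ≡ 2 (mod 4).
    So t ≡ 2 (mod 4).
    Then x = 26 + 42·2 = 110, valid modulo lcm(42, 8) = 168: x ≡ 110 (mod 168).
Verify: 110 mod 14 = 12, 110 mod 6 = 2, 110 mod 8 = 6.

x ≡ 110 (mod 168).


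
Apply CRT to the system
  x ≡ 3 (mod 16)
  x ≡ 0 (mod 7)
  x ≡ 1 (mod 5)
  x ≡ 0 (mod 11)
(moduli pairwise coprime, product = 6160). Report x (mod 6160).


Product of moduli M = 16 · 7 · 5 · 11 = 6160.
Merge one congruence at a time:
  Start: x ≡ 3 (mod 16).
  Combine with x ≡ 0 (mod 7); new modulus lcm = 112.
    Write x = 3 + 16·t and substitute into x ≡ 0 (mod 7): 16·t ≡ 0 − 3 = -3 (mod 7).
    Reduce coefficients mod 7: 2·t ≡ 4 (mod 7).
    The inverse of 2 mod 7 is 4 (since 2·4 = 8 = 1·7 + 1), so t ≡ 4·4 = 16 ≡ 2 (mod 7).
    Then x = 3 + 16·2 = 35, valid modulo lcm(16, 7) = 112: x ≡ 35 (mod 112).
  Combine with x ≡ 1 (mod 5); new modulus lcm = 560.
    Write x = 35 + 112·t and substitute into x ≡ 1 (mod 5): 112·t ≡ 1 − 35 = -34 (mod 5).
    Reduce coefficients mod 5: 2·t ≡ 1 (mod 5).
    The inverse of 2 mod 5 is 3 (since 2·3 = 6 = 1·5 + 1), so t ≡ 3·1 = 3 ≡ 3 (mod 5).
    Then x = 35 + 112·3 = 371, valid modulo lcm(112, 5) = 560: x ≡ 371 (mod 560).
  Combine with x ≡ 0 (mod 11); new modulus lcm = 6160.
    Write x = 371 + 560·t and substitute into x ≡ 0 (mod 11): 560·t ≡ 0 − 371 = -371 (mod 11).
    Reduce coefficients mod 11: 10·t ≡ 3 (mod 11).
    The inverse of 10 mod 11 is 10 (since 10·10 = 100 = 9·11 + 1), so t ≡ 10·3 = 30 ≡ 8 (mod 11).
    Then x = 371 + 560·8 = 4851, valid modulo lcm(560, 11) = 6160: x ≡ 4851 (mod 6160).
Verify against each original: 4851 mod 16 = 3, 4851 mod 7 = 0, 4851 mod 5 = 1, 4851 mod 11 = 0.

x ≡ 4851 (mod 6160).


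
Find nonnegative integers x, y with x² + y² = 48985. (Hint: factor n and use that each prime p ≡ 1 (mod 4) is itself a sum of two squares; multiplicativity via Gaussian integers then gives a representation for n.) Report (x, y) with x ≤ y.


Step 1: Factor n = 48985 = 5 · 97 · 101.
Step 2: Check the mod-4 condition on each prime factor: 5 ≡ 1 (mod 4), exponent 1; 97 ≡ 1 (mod 4), exponent 1; 101 ≡ 1 (mod 4), exponent 1.
All primes ≡ 3 (mod 4) appear to even exponent (or don't appear), so by the two-squares theorem n IS expressible as a sum of two squares.
Step 3: Build a representation. Here n = 5 · 97 · 101 is a product of primes ≡ 1 (mod 4). Each prime p ≡ 1 (mod 4) is itself a sum of two squares; find a² by testing p − a² for a perfect square:
  5: 5 − 1² = 4 = 2² ⇒ 5 = 1² + 2².
  97: 97 − 1² = 96, 97 − 2² = 93, 97 − 3² = 88, 97 − 4² = 81 = 9² ⇒ 97 = 4² + 9².
  101: 101 − 1² = 100 = 10² ⇒ 101 = 1² + 10².
  Combine using the Brahmagupta–Fibonacci identity (a² + b²)(c² + d²) = (ac − bd)² + (ad + bc)² = (ac + bd)² + (ad − bc)²:
  5 · 97 = 485: from (1² + 2²)(4² + 9²), take (1·4 − 2·9, 1·9 + 2·4) = (4 − 18, 9 + 8) = (-14, 17); dropping signs (only squares matter) gives (14, 17); check 14² + 17² = 196 + 289 = 485 ✓.
  485 · 101 = 48985: from (14² + 17²)(1² + 10²), take (14·1 − 17·10, 14·10 + 17·1) = (14 − 170, 140 + 17) = (-156, 157); dropping signs (only squares matter) gives (156, 157); check 156² + 157² = 24336 + 24649 = 48985 ✓.
Step 4: Order so x ≤ y and verify: 156² + 157² = 24336 + 24649 = 48985 = n. ✓

n = 48985 = 156² + 157² (one valid representation with x ≤ y).


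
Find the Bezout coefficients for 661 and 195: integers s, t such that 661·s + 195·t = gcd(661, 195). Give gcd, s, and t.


Euclidean algorithm on (661, 195) — divide until remainder is 0:
  661 = 3 · 195 + 76
  195 = 2 · 76 + 43
  76 = 1 · 43 + 33
  43 = 1 · 33 + 10
  33 = 3 · 10 + 3
  10 = 3 · 3 + 1
  3 = 3 · 1 + 0
gcd(661, 195) = 1.
Track Bezout coefficients alongside the remainders: start with r₀ = 661 = a·1 + b·0 (s = 1, t = 0) and r₁ = 195 = a·0 + b·1 (s = 0, t = 1); each new remainder r_{k+1} = r_{k-1} − q_k·r_k inherits s_{k+1} = s_{k-1} − q_k·s_k, t_{k+1} = t_{k-1} − q_k·t_k, so r_k = a·s_k + b·t_k at every step:
  q = 3: r = 76, s = 1 − 3·0 = 1, t = 0 − 3·1 = -3  (check: 661·1 + 195·(-3) = 76)
  q = 2: r = 43, s = 0 − 2·1 = -2, t = 1 − 2·(-3) = 7  (check: 661·(-2) + 195·7 = 43)
  q = 1: r = 33, s = 1 − 1·(-2) = 3, t = -3 − 1·7 = -10  (check: 661·3 + 195·(-10) = 33)
  q = 1: r = 10, s = -2 − 1·3 = -5, t = 7 − 1·(-10) = 17  (check: 661·(-5) + 195·17 = 10)
  q = 3: r = 3, s = 3 − 3·(-5) = 18, t = -10 − 3·17 = -61  (check: 661·18 + 195·(-61) = 3)
  q = 3: r = 1, s = -5 − 3·18 = -59, t = 17 − 3·(-61) = 200  (check: 661·(-59) + 195·200 = 1)
The row with r = 1 (the gcd) gives the Bezout coefficients s = -59, t = 200.
Result: 661 · (-59) + 195 · (200) = 1.

gcd(661, 195) = 1; s = -59, t = 200 (check: 661·(-59) + 195·200 = 1).


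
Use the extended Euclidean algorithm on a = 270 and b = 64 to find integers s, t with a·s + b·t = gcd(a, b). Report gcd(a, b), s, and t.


Euclidean algorithm on (270, 64) — divide until remainder is 0:
  270 = 4 · 64 + 14
  64 = 4 · 14 + 8
  14 = 1 · 8 + 6
  8 = 1 · 6 + 2
  6 = 3 · 2 + 0
gcd(270, 64) = 2.
Track Bezout coefficients alongside the remainders: start with r₀ = 270 = a·1 + b·0 (s = 1, t = 0) and r₁ = 64 = a·0 + b·1 (s = 0, t = 1); each new remainder r_{k+1} = r_{k-1} − q_k·r_k inherits s_{k+1} = s_{k-1} − q_k·s_k, t_{k+1} = t_{k-1} − q_k·t_k, so r_k = a·s_k + b·t_k at every step:
  q = 4: r = 14, s = 1 − 4·0 = 1, t = 0 − 4·1 = -4  (check: 270·1 + 64·(-4) = 14)
  q = 4: r = 8, s = 0 − 4·1 = -4, t = 1 − 4·(-4) = 17  (check: 270·(-4) + 64·17 = 8)
  q = 1: r = 6, s = 1 − 1·(-4) = 5, t = -4 − 1·17 = -21  (check: 270·5 + 64·(-21) = 6)
  q = 1: r = 2, s = -4 − 1·5 = -9, t = 17 − 1·(-21) = 38  (check: 270·(-9) + 64·38 = 2)
The row with r = 2 (the gcd) gives the Bezout coefficients s = -9, t = 38.
Result: 270 · (-9) + 64 · (38) = 2.

gcd(270, 64) = 2; s = -9, t = 38 (check: 270·(-9) + 64·38 = 2).


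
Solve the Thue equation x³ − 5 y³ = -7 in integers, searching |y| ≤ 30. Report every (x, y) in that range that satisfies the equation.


The equation is x³ - 5y³ = -7. For fixed y, x³ = 5·y³ − 7, so a solution requires the RHS to be a perfect cube.
Strategy: iterate y from -30 to 30, compute RHS = 5·y³ − 7, and check whether it is a (positive or negative) perfect cube.
Check small values of y:
  y = 0: RHS = -7 is not a perfect cube.
  y = 1: RHS = -2 is not a perfect cube.
  y = -1: RHS = -12 is not a perfect cube.
  y = 2: RHS = 33 is not a perfect cube.
  y = -2: RHS = -47 is not a perfect cube.
  y = 3: RHS = 128 is not a perfect cube.
  y = -3: RHS = -142 is not a perfect cube.
Continuing the search up to |y| = 30 finds no solutions either.
No (x, y) in the scanned range satisfies the equation.

No integer solutions with |y| ≤ 30.


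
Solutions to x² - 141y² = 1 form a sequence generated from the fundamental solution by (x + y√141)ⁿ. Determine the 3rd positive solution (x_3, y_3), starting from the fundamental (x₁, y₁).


Step 1: Find the fundamental solution (x₁, y₁) of x² - 141y² = 1.
  Expand √141 as a continued fraction. a₀ = ⌊√141⌋ = 11; iterate m_{k+1} = d_k·a_k − m_k, d_{k+1} = (141 − m_{k+1}²)/d_k, a_{k+1} = ⌊(a₀ + m_{k+1})/d_{k+1}⌋ (starting m₀ = 0, d₀ = 1), with convergents p_k = a_k·p_{k-1} + p_{k-2}, q_k = a_k·q_{k-1} + q_{k-2} (p₋₁ = 1, q₋₁ = 0):
  k = 0: a₀ = 11; p₀/q₀ = 11/1; p₀² − 141·q₀² = 121 − 141 = -20.
  k = 1: m = 11, d = 20, a = ⌊(11 + 11)/20⌋ = 1; p/q = (1·11 + 1)/(1·1 + 0) = 12/1; p² − 141·q² = 144 − 141 = 3.
  k = 2: m = 9, d = 3, a = ⌊(11 + 9)/3⌋ = 6; p/q = (6·12 + 11)/(6·1 + 1) = 83/7; p² − 141·q² = 6889 − 6909 = -20.
  k = 3: m = 9, d = 20, a = ⌊(11 + 9)/20⌋ = 1; p/q = (1·83 + 12)/(1·7 + 1) = 95/8; p² − 141·q² = 9025 − 9024 = 1.
  The first convergent with p² − 141·q² = 1 gives the fundamental solution (x₁, y₁) = (95, 8).
Step 2: Apply the recurrence (x_{n+1}, y_{n+1}) = (x₁x_n + 141y₁y_n, x₁y_n + y₁x_n) repeatedly.
  From (x_1, y_1) = (95, 8): x_2 = 95·95 + 141·8·8 = 18049; y_2 = 95·8 + 8·95 = 1520.
  From (x_2, y_2) = (18049, 1520): x_3 = 95·18049 + 141·8·1520 = 3429215; y_3 = 95·1520 + 8·18049 = 288792.
Step 3: Verify x_3² - 141·y_3² = 11759515516225 - 11759515516224 = 1 (should be 1). ✓

(x_1, y_1) = (95, 8); (x_3, y_3) = (3429215, 288792).


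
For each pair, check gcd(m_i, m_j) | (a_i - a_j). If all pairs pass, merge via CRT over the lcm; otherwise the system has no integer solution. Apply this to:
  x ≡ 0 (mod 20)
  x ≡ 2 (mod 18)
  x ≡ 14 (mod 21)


Moduli 20, 18, 21 are not pairwise coprime, so CRT works modulo lcm(m_i) when all pairwise compatibility conditions hold.
Pairwise compatibility: gcd(m_i, m_j) must divide a_i - a_j for every pair.
Merge one congruence at a time:
  Start: x ≡ 0 (mod 20).
  Combine with x ≡ 2 (mod 18): gcd(20, 18) = 2; 2 - 0 = 2, which IS divisible by 2, so compatible.
    Write x = 0 + 20·t and substitute into x ≡ 2 (mod 18): 20·t ≡ 2 − 0 = 2 (mod 18).
    Divide the congruence (and modulus) by g = 2: 10·t ≡ 1 (mod 9).
    Reduce coefficients mod 9: 1·t ≡ 1 (mod 9).
    So t ≡ 1 (mod 9).
    Then x = 0 + 20·1 = 20, valid modulo lcm(20, 18) = 180: x ≡ 20 (mod 180).
  Combine with x ≡ 14 (mod 21): gcd(180, 21) = 3; 14 - 20 = -6, which IS divisible by 3, so compatible.
    Write x = 20 + 180·t and substitute into x ≡ 14 (mod 21): 180·t ≡ 14 − 20 = -6 (mod 21).
    Divide the congruence (and modulus) by g = 3: 60·t ≡ -2 (mod 7).
    Reduce coefficients mod 7: 4·t ≡ 5 (mod 7).
    The inverse of 4 mod 7 is 2 (since 4·2 = 8 = 1·7 + 1), so t ≡ 2·5 = 10 ≡ 3 (mod 7).
    Then x = 20 + 180·3 = 560, valid modulo lcm(180, 21) = 1260: x ≡ 560 (mod 1260).
Verify: 560 mod 20 = 0, 560 mod 18 = 2, 560 mod 21 = 14.

x ≡ 560 (mod 1260).


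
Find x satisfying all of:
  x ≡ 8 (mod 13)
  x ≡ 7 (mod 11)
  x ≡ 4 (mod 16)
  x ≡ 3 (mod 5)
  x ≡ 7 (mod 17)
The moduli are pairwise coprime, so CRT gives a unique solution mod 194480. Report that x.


Product of moduli M = 13 · 11 · 16 · 5 · 17 = 194480.
Merge one congruence at a time:
  Start: x ≡ 8 (mod 13).
  Combine with x ≡ 7 (mod 11); new modulus lcm = 143.
    Write x = 8 + 13·t and substitute into x ≡ 7 (mod 11): 13·t ≡ 7 − 8 = -1 (mod 11).
    Reduce coefficients mod 11: 2·t ≡ 10 (mod 11).
    The inverse of 2 mod 11 is 6 (since 2·6 = 12 = 1·11 + 1), so t ≡ 6·10 = 60 ≡ 5 (mod 11).
    Then x = 8 + 13·5 = 73, valid modulo lcm(13, 11) = 143: x ≡ 73 (mod 143).
  Combine with x ≡ 4 (mod 16); new modulus lcm = 2288.
    Write x = 73 + 143·t and substitute into x ≡ 4 (mod 16): 143·t ≡ 4 − 73 = -69 (mod 16).
    Reduce coefficients mod 16: 15·t ≡ 11 (mod 16).
    The inverse of 15 mod 16 is 15 (since 15·15 = 225 = 14·16 + 1), so t ≡ 15·11 = 165 ≡ 5 (mod 16).
    Then x = 73 + 143·5 = 788, valid modulo lcm(143, 16) = 2288: x ≡ 788 (mod 2288).
  Combine with x ≡ 3 (mod 5); new modulus lcm = 11440.
    Write x = 788 + 2288·t and substitute into x ≡ 3 (mod 5): 2288·t ≡ 3 − 788 = -785 (mod 5).
    Reduce coefficients mod 5: 3·t ≡ 0 (mod 5).
    The inverse of 3 mod 5 is 2 (since 3·2 = 6 = 1·5 + 1), so t ≡ 2·0 = 0 ≡ 0 (mod 5).
    Then x = 788 + 2288·0 = 788, valid modulo lcm(2288, 5) = 11440: x ≡ 788 (mod 11440).
  Combine with x ≡ 7 (mod 17); new modulus lcm = 194480.
    Write x = 788 + 11440·t and substitute into x ≡ 7 (mod 17): 11440·t ≡ 7 − 788 = -781 (mod 17).
    Reduce coefficients mod 17: 16·t ≡ 1 (mod 17).
    The inverse of 16 mod 17 is 16 (since 16·16 = 256 = 15·17 + 1), so t ≡ 16·1 = 16 ≡ 16 (mod 17).
    Then x = 788 + 11440·16 = 183828, valid modulo lcm(11440, 17) = 194480: x ≡ 183828 (mod 194480).
Verify against each original: 183828 mod 13 = 8, 183828 mod 11 = 7, 183828 mod 16 = 4, 183828 mod 5 = 3, 183828 mod 17 = 7.

x ≡ 183828 (mod 194480).


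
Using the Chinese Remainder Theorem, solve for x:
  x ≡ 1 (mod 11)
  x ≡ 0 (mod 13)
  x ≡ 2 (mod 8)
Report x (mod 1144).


Moduli 11, 13, 8 are pairwise coprime; by CRT there is a unique solution modulo M = 11 · 13 · 8 = 1144.
Solve pairwise, accumulating the modulus:
  Start with x ≡ 1 (mod 11).
  Combine with x ≡ 0 (mod 13): since gcd(11, 13) = 1, we get a unique residue mod 143.
    Write x = 1 + 11·t and substitute into x ≡ 0 (mod 13): 11·t ≡ 0 − 1 = -1 (mod 13).
    Reduce coefficients mod 13: 11·t ≡ 12 (mod 13).
    The inverse of 11 mod 13 is 6 (since 11·6 = 66 = 5·13 + 1), so t ≡ 6·12 = 72 ≡ 7 (mod 13).
    Then x = 1 + 11·7 = 78, valid modulo lcm(11, 13) = 143: x ≡ 78 (mod 143).
  Combine with x ≡ 2 (mod 8): since gcd(143, 8) = 1, we get a unique residue mod 1144.
    Write x = 78 + 143·t and substitute into x ≡ 2 (mod 8): 143·t ≡ 2 − 78 = -76 (mod 8).
    Reduce coefficients mod 8: 7·t ≡ 4 (mod 8).
    The inverse of 7 mod 8 is 7 (since 7·7 = 49 = 6·8 + 1), so t ≡ 7·4 = 28 ≡ 4 (mod 8).
    Then x = 78 + 143·4 = 650, valid modulo lcm(143, 8) = 1144: x ≡ 650 (mod 1144).
Verify: 650 mod 11 = 1 ✓, 650 mod 13 = 0 ✓, 650 mod 8 = 2 ✓.

x ≡ 650 (mod 1144).


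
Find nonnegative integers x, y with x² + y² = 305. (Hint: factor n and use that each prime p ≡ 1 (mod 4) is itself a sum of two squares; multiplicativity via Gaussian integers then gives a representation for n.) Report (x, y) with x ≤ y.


Step 1: Factor n = 305 = 5 · 61.
Step 2: Check the mod-4 condition on each prime factor: 5 ≡ 1 (mod 4), exponent 1; 61 ≡ 1 (mod 4), exponent 1.
All primes ≡ 3 (mod 4) appear to even exponent (or don't appear), so by the two-squares theorem n IS expressible as a sum of two squares.
Step 3: Build a representation. Here n = 5 · 61 is a product of primes ≡ 1 (mod 4). Each prime p ≡ 1 (mod 4) is itself a sum of two squares; find a² by testing p − a² for a perfect square:
  5: 5 − 1² = 4 = 2² ⇒ 5 = 1² + 2².
  61: 61 − 1² = 60, 61 − 2² = 57, 61 − 3² = 52, 61 − 4² = 45, 61 − 5² = 36 = 6² ⇒ 61 = 5² + 6².
  Combine using the Brahmagupta–Fibonacci identity (a² + b²)(c² + d²) = (ac − bd)² + (ad + bc)² = (ac + bd)² + (ad − bc)²:
  5 · 61 = 305: from (1² + 2²)(5² + 6²), take (1·5 − 2·6, 1·6 + 2·5) = (5 − 12, 6 + 10) = (-7, 16); dropping signs (only squares matter) gives (7, 16); check 7² + 16² = 49 + 256 = 305 ✓.
Step 4: Order so x ≤ y and verify: 7² + 16² = 49 + 256 = 305 = n. ✓

n = 305 = 7² + 16² (one valid representation with x ≤ y).


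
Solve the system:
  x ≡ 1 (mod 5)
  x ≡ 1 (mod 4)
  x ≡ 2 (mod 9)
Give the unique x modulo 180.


Moduli 5, 4, 9 are pairwise coprime; by CRT there is a unique solution modulo M = 5 · 4 · 9 = 180.
Solve pairwise, accumulating the modulus:
  Start with x ≡ 1 (mod 5).
  Combine with x ≡ 1 (mod 4): since gcd(5, 4) = 1, we get a unique residue mod 20.
    Write x = 1 + 5·t and substitute into x ≡ 1 (mod 4): 5·t ≡ 1 − 1 = 0 (mod 4).
    Reduce coefficients mod 4: 1·t ≡ 0 (mod 4).
    So t ≡ 0 (mod 4).
    Then x = 1 + 5·0 = 1, valid modulo lcm(5, 4) = 20: x ≡ 1 (mod 20).
  Combine with x ≡ 2 (mod 9): since gcd(20, 9) = 1, we get a unique residue mod 180.
    Write x = 1 + 20·t and substitute into x ≡ 2 (mod 9): 20·t ≡ 2 − 1 = 1 (mod 9).
    Reduce coefficients mod 9: 2·t ≡ 1 (mod 9).
    The inverse of 2 mod 9 is 5 (since 2·5 = 10 = 1·9 + 1), so t ≡ 5·1 = 5 ≡ 5 (mod 9).
    Then x = 1 + 20·5 = 101, valid modulo lcm(20, 9) = 180: x ≡ 101 (mod 180).
Verify: 101 mod 5 = 1 ✓, 101 mod 4 = 1 ✓, 101 mod 9 = 2 ✓.

x ≡ 101 (mod 180).


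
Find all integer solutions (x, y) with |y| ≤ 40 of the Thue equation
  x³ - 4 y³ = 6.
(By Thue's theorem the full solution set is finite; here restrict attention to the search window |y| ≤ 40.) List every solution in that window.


The equation is x³ - 4y³ = 6. For fixed y, x³ = 4·y³ + 6, so a solution requires the RHS to be a perfect cube.
Strategy: iterate y from -40 to 40, compute RHS = 4·y³ + 6, and check whether it is a (positive or negative) perfect cube.
Check small values of y:
  y = 0: RHS = 6 is not a perfect cube.
  y = 1: RHS = 10 is not a perfect cube.
  y = -1: RHS = 2 is not a perfect cube.
  y = 2: RHS = 38 is not a perfect cube.
  y = -2: RHS = -26 is not a perfect cube.
  y = 3: RHS = 114 is not a perfect cube.
  y = -3: RHS = -102 is not a perfect cube.
Continuing the search up to |y| = 40 finds no solutions either.
No (x, y) in the scanned range satisfies the equation.

No integer solutions with |y| ≤ 40.


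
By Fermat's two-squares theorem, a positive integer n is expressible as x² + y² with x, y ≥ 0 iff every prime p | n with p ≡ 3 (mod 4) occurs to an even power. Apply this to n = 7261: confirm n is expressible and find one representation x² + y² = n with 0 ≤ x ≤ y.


Step 1: Factor n = 7261 = 53 · 137.
Step 2: Check the mod-4 condition on each prime factor: 53 ≡ 1 (mod 4), exponent 1; 137 ≡ 1 (mod 4), exponent 1.
All primes ≡ 3 (mod 4) appear to even exponent (or don't appear), so by the two-squares theorem n IS expressible as a sum of two squares.
Step 3: Build a representation. Here n = 53 · 137 is a product of primes ≡ 1 (mod 4). Each prime p ≡ 1 (mod 4) is itself a sum of two squares; find a² by testing p − a² for a perfect square:
  53: 53 − 1² = 52, 53 − 2² = 49 = 7² ⇒ 53 = 2² + 7².
  137: 137 − 1² = 136, 137 − 2² = 133, 137 − 3² = 128, 137 − 4² = 121 = 11² ⇒ 137 = 4² + 11².
  Combine using the Brahmagupta–Fibonacci identity (a² + b²)(c² + d²) = (ac − bd)² + (ad + bc)² = (ac + bd)² + (ad − bc)²:
  53 · 137 = 7261: from (2² + 7²)(4² + 11²), take (2·4 − 7·11, 2·11 + 7·4) = (8 − 77, 22 + 28) = (-69, 50); dropping signs (only squares matter) gives (69, 50); check 69² + 50² = 4761 + 2500 = 7261 ✓.
Step 4: Order so x ≤ y and verify: 50² + 69² = 2500 + 4761 = 7261 = n. ✓

n = 7261 = 50² + 69² (one valid representation with x ≤ y).


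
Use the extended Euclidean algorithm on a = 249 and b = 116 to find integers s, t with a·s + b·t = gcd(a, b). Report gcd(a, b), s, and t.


Euclidean algorithm on (249, 116) — divide until remainder is 0:
  249 = 2 · 116 + 17
  116 = 6 · 17 + 14
  17 = 1 · 14 + 3
  14 = 4 · 3 + 2
  3 = 1 · 2 + 1
  2 = 2 · 1 + 0
gcd(249, 116) = 1.
Track Bezout coefficients alongside the remainders: start with r₀ = 249 = a·1 + b·0 (s = 1, t = 0) and r₁ = 116 = a·0 + b·1 (s = 0, t = 1); each new remainder r_{k+1} = r_{k-1} − q_k·r_k inherits s_{k+1} = s_{k-1} − q_k·s_k, t_{k+1} = t_{k-1} − q_k·t_k, so r_k = a·s_k + b·t_k at every step:
  q = 2: r = 17, s = 1 − 2·0 = 1, t = 0 − 2·1 = -2  (check: 249·1 + 116·(-2) = 17)
  q = 6: r = 14, s = 0 − 6·1 = -6, t = 1 − 6·(-2) = 13  (check: 249·(-6) + 116·13 = 14)
  q = 1: r = 3, s = 1 − 1·(-6) = 7, t = -2 − 1·13 = -15  (check: 249·7 + 116·(-15) = 3)
  q = 4: r = 2, s = -6 − 4·7 = -34, t = 13 − 4·(-15) = 73  (check: 249·(-34) + 116·73 = 2)
  q = 1: r = 1, s = 7 − 1·(-34) = 41, t = -15 − 1·73 = -88  (check: 249·41 + 116·(-88) = 1)
The row with r = 1 (the gcd) gives the Bezout coefficients s = 41, t = -88.
Result: 249 · (41) + 116 · (-88) = 1.

gcd(249, 116) = 1; s = 41, t = -88 (check: 249·41 + 116·(-88) = 1).


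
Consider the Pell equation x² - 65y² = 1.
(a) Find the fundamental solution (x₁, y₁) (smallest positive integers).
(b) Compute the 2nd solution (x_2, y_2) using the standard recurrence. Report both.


Step 1: Find the fundamental solution (x₁, y₁) of x² - 65y² = 1.
  Expand √65 as a continued fraction. a₀ = ⌊√65⌋ = 8; iterate m_{k+1} = d_k·a_k − m_k, d_{k+1} = (65 − m_{k+1}²)/d_k, a_{k+1} = ⌊(a₀ + m_{k+1})/d_{k+1}⌋ (starting m₀ = 0, d₀ = 1), with convergents p_k = a_k·p_{k-1} + p_{k-2}, q_k = a_k·q_{k-1} + q_{k-2} (p₋₁ = 1, q₋₁ = 0):
  k = 0: a₀ = 8; p₀/q₀ = 8/1; p₀² − 65·q₀² = 64 − 65 = -1.
  k = 1: m = 8, d = 1, a = ⌊(8 + 8)/1⌋ = 16; p/q = (16·8 + 1)/(16·1 + 0) = 129/16; p² − 65·q² = 16641 − 16640 = 1.
  The first convergent with p² − 65·q² = 1 gives the fundamental solution (x₁, y₁) = (129, 16).
Step 2: Apply the recurrence (x_{n+1}, y_{n+1}) = (x₁x_n + 65y₁y_n, x₁y_n + y₁x_n) repeatedly.
  From (x_1, y_1) = (129, 16): x_2 = 129·129 + 65·16·16 = 33281; y_2 = 129·16 + 16·129 = 4128.
Step 3: Verify x_2² - 65·y_2² = 1107624961 - 1107624960 = 1 (should be 1). ✓

(x_1, y_1) = (129, 16); (x_2, y_2) = (33281, 4128).


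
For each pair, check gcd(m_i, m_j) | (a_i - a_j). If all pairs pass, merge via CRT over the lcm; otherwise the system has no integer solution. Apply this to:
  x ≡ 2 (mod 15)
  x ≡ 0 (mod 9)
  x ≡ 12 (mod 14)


Moduli 15, 9, 14 are not pairwise coprime, so CRT works modulo lcm(m_i) when all pairwise compatibility conditions hold.
Pairwise compatibility: gcd(m_i, m_j) must divide a_i - a_j for every pair.
Merge one congruence at a time:
  Start: x ≡ 2 (mod 15).
  Combine with x ≡ 0 (mod 9): gcd(15, 9) = 3, and 0 - 2 = -2 is NOT divisible by 3.
    ⇒ system is inconsistent (no integer solution).

No solution (the system is inconsistent).


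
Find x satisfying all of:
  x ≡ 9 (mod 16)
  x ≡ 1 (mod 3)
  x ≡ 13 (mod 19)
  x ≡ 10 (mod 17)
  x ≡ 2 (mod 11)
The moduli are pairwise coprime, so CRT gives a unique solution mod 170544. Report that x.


Product of moduli M = 16 · 3 · 19 · 17 · 11 = 170544.
Merge one congruence at a time:
  Start: x ≡ 9 (mod 16).
  Combine with x ≡ 1 (mod 3); new modulus lcm = 48.
    Write x = 9 + 16·t and substitute into x ≡ 1 (mod 3): 16·t ≡ 1 − 9 = -8 (mod 3).
    Reduce coefficients mod 3: 1·t ≡ 1 (mod 3).
    So t ≡ 1 (mod 3).
    Then x = 9 + 16·1 = 25, valid modulo lcm(16, 3) = 48: x ≡ 25 (mod 48).
  Combine with x ≡ 13 (mod 19); new modulus lcm = 912.
    Write x = 25 + 48·t and substitute into x ≡ 13 (mod 19): 48·t ≡ 13 − 25 = -12 (mod 19).
    Reduce coefficients mod 19: 10·t ≡ 7 (mod 19).
    The inverse of 10 mod 19 is 2 (since 10·2 = 20 = 1·19 + 1), so t ≡ 2·7 = 14 ≡ 14 (mod 19).
    Then x = 25 + 48·14 = 697, valid modulo lcm(48, 19) = 912: x ≡ 697 (mod 912).
  Combine with x ≡ 10 (mod 17); new modulus lcm = 15504.
    Write x = 697 + 912·t and substitute into x ≡ 10 (mod 17): 912·t ≡ 10 − 697 = -687 (mod 17).
    Reduce coefficients mod 17: 11·t ≡ 10 (mod 17).
    The inverse of 11 mod 17 is 14 (since 11·14 = 154 = 9·17 + 1), so t ≡ 14·10 = 140 ≡ 4 (mod 17).
    Then x = 697 + 912·4 = 4345, valid modulo lcm(912, 17) = 15504: x ≡ 4345 (mod 15504).
  Combine with x ≡ 2 (mod 11); new modulus lcm = 170544.
    Write x = 4345 + 15504·t and substitute into x ≡ 2 (mod 11): 15504·t ≡ 2 − 4345 = -4343 (mod 11).
    Reduce coefficients mod 11: 5·t ≡ 2 (mod 11).
    The inverse of 5 mod 11 is 9 (since 5·9 = 45 = 4·11 + 1), so t ≡ 9·2 = 18 ≡ 7 (mod 11).
    Then x = 4345 + 15504·7 = 112873, valid modulo lcm(15504, 11) = 170544: x ≡ 112873 (mod 170544).
Verify against each original: 112873 mod 16 = 9, 112873 mod 3 = 1, 112873 mod 19 = 13, 112873 mod 17 = 10, 112873 mod 11 = 2.

x ≡ 112873 (mod 170544).


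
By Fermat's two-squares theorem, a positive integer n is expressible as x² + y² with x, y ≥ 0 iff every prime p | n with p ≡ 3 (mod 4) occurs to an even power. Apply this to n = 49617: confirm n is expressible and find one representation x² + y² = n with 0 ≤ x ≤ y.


Step 1: Factor n = 49617 = 3^2 · 37 · 149.
Step 2: Check the mod-4 condition on each prime factor: 3 ≡ 3 (mod 4), exponent 2 (must be even); 37 ≡ 1 (mod 4), exponent 1; 149 ≡ 1 (mod 4), exponent 1.
All primes ≡ 3 (mod 4) appear to even exponent (or don't appear), so by the two-squares theorem n IS expressible as a sum of two squares.
Step 3: Build a representation. Group n = k² · m with k = 3 and m = 37 · 149 = 5513 (a product of primes ≡ 1 (mod 4)); a representation of m scales to one of n via (k·x)² + (k·y)² = k²(x² + y²). Each prime p ≡ 1 (mod 4) is itself a sum of two squares; find a² by testing p − a² for a perfect square:
  37: 37 − 1² = 36 = 6² ⇒ 37 = 1² + 6².
  149: 149 − 1² = 148, 149 − 2² = 145, 149 − 3² = 140, 149 − 4² = 133, 149 − 5² = 124, 149 − 6² = 113, 149 − 7² = 100 = 10² ⇒ 149 = 7² + 10².
  Combine using the Brahmagupta–Fibonacci identity (a² + b²)(c² + d²) = (ac − bd)² + (ad + bc)² = (ac + bd)² + (ad − bc)²:
  37 · 149 = 5513: from (1² + 6²)(7² + 10²), take (1·7 − 6·10, 1·10 + 6·7) = (7 − 60, 10 + 42) = (-53, 52); dropping signs (only squares matter) gives (53, 52); check 53² + 52² = 2809 + 2704 = 5513 ✓.
  Scale by k = 3: (3·53, 3·52) = (159, 156).
Step 4: Order so x ≤ y and verify: 156² + 159² = 24336 + 25281 = 49617 = n. ✓

n = 49617 = 156² + 159² (one valid representation with x ≤ y).


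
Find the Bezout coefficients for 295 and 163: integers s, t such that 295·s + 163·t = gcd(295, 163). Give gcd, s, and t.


Euclidean algorithm on (295, 163) — divide until remainder is 0:
  295 = 1 · 163 + 132
  163 = 1 · 132 + 31
  132 = 4 · 31 + 8
  31 = 3 · 8 + 7
  8 = 1 · 7 + 1
  7 = 7 · 1 + 0
gcd(295, 163) = 1.
Track Bezout coefficients alongside the remainders: start with r₀ = 295 = a·1 + b·0 (s = 1, t = 0) and r₁ = 163 = a·0 + b·1 (s = 0, t = 1); each new remainder r_{k+1} = r_{k-1} − q_k·r_k inherits s_{k+1} = s_{k-1} − q_k·s_k, t_{k+1} = t_{k-1} − q_k·t_k, so r_k = a·s_k + b·t_k at every step:
  q = 1: r = 132, s = 1 − 1·0 = 1, t = 0 − 1·1 = -1  (check: 295·1 + 163·(-1) = 132)
  q = 1: r = 31, s = 0 − 1·1 = -1, t = 1 − 1·(-1) = 2  (check: 295·(-1) + 163·2 = 31)
  q = 4: r = 8, s = 1 − 4·(-1) = 5, t = -1 − 4·2 = -9  (check: 295·5 + 163·(-9) = 8)
  q = 3: r = 7, s = -1 − 3·5 = -16, t = 2 − 3·(-9) = 29  (check: 295·(-16) + 163·29 = 7)
  q = 1: r = 1, s = 5 − 1·(-16) = 21, t = -9 − 1·29 = -38  (check: 295·21 + 163·(-38) = 1)
The row with r = 1 (the gcd) gives the Bezout coefficients s = 21, t = -38.
Result: 295 · (21) + 163 · (-38) = 1.

gcd(295, 163) = 1; s = 21, t = -38 (check: 295·21 + 163·(-38) = 1).


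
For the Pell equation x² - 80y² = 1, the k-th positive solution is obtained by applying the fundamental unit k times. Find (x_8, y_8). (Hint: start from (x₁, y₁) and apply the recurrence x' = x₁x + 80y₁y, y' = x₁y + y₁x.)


Step 1: Find the fundamental solution (x₁, y₁) of x² - 80y² = 1.
  Expand √80 as a continued fraction. a₀ = ⌊√80⌋ = 8; iterate m_{k+1} = d_k·a_k − m_k, d_{k+1} = (80 − m_{k+1}²)/d_k, a_{k+1} = ⌊(a₀ + m_{k+1})/d_{k+1}⌋ (starting m₀ = 0, d₀ = 1), with convergents p_k = a_k·p_{k-1} + p_{k-2}, q_k = a_k·q_{k-1} + q_{k-2} (p₋₁ = 1, q₋₁ = 0):
  k = 0: a₀ = 8; p₀/q₀ = 8/1; p₀² − 80·q₀² = 64 − 80 = -16.
  k = 1: m = 8, d = 16, a = ⌊(8 + 8)/16⌋ = 1; p/q = (1·8 + 1)/(1·1 + 0) = 9/1; p² − 80·q² = 81 − 80 = 1.
  The first convergent with p² − 80·q² = 1 gives the fundamental solution (x₁, y₁) = (9, 1).
Step 2: Apply the recurrence (x_{n+1}, y_{n+1}) = (x₁x_n + 80y₁y_n, x₁y_n + y₁x_n) repeatedly.
  From (x_1, y_1) = (9, 1): x_2 = 9·9 + 80·1·1 = 161; y_2 = 9·1 + 1·9 = 18.
  From (x_2, y_2) = (161, 18): x_3 = 9·161 + 80·1·18 = 2889; y_3 = 9·18 + 1·161 = 323.
  From (x_3, y_3) = (2889, 323): x_4 = 9·2889 + 80·1·323 = 51841; y_4 = 9·323 + 1·2889 = 5796.
  From (x_4, y_4) = (51841, 5796): x_5 = 9·51841 + 80·1·5796 = 930249; y_5 = 9·5796 + 1·51841 = 104005.
  From (x_5, y_5) = (930249, 104005): x_6 = 9·930249 + 80·1·104005 = 16692641; y_6 = 9·104005 + 1·930249 = 1866294.
  From (x_6, y_6) = (16692641, 1866294): x_7 = 9·16692641 + 80·1·1866294 = 299537289; y_7 = 9·1866294 + 1·16692641 = 33489287.
  From (x_7, y_7) = (299537289, 33489287): x_8 = 9·299537289 + 80·1·33489287 = 5374978561; y_8 = 9·33489287 + 1·299537289 = 600940872.
Step 3: Verify x_8² - 80·y_8² = 28890394531209630721 - 28890394531209630720 = 1 (should be 1). ✓

(x_1, y_1) = (9, 1); (x_8, y_8) = (5374978561, 600940872).
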